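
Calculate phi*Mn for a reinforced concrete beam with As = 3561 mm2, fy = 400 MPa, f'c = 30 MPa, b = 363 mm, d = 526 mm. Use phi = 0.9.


a = As * fy / (0.85 * f'c * b)
= 3561 * 400 / (0.85 * 30 * 363)
= 153.8811 mm
Mn = As * fy * (d - a/2) / 10^6
= 639.6403 kN-m
phi*Mn = 0.9 * 639.6403 = 575.68 kN-m

575.68


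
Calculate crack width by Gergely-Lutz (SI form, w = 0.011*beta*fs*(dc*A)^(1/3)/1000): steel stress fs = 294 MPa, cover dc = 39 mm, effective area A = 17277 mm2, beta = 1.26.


w = 0.011 * beta * fs * (dc * A)^(1/3) / 1000
= 0.011 * 1.26 * 294 * (39 * 17277)^(1/3) / 1000
= 0.357 mm

0.357


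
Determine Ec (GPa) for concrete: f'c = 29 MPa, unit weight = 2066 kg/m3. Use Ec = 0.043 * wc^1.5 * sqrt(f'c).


Ec = 0.043 * 2066^1.5 * sqrt(29) / 1000
= 21.75 GPa

21.75


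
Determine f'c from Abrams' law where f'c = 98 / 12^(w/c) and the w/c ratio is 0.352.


f'c = 98 / 12^0.352
= 98 / 2.398
= 40.87 MPa

40.87


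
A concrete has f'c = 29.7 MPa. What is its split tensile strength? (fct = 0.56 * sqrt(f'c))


fct = 0.56 * sqrt(29.7)
= 0.56 * 5.45
= 3.052 MPa

3.052


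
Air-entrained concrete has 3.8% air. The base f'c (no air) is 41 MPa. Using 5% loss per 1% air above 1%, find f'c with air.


Strength loss = (3.8 - 1) * 5 = 14.0%
f'c = 41 * (1 - 14.0/100)
= 35.26 MPa

35.26


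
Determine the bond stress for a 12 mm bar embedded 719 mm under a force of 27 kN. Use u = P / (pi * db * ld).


u = P / (pi * db * ld)
= 27 * 1000 / (pi * 12 * 719)
= 0.996 MPa

0.996


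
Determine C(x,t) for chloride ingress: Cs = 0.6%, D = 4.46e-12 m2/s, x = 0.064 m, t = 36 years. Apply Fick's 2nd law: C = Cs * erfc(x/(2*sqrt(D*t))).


t_seconds = 36 * 365.25 * 24 * 3600 = 1136073600.0 s
arg = 0.064 / (2 * sqrt(4.46e-12 * 1136073600.0))
= 0.4496
erfc(0.4496) = 0.5249
C = 0.6 * 0.5249 = 0.315%

0.315


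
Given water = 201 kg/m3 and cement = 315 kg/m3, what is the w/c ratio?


w/c = water / cement
w/c = 201 / 315 = 0.638

0.638


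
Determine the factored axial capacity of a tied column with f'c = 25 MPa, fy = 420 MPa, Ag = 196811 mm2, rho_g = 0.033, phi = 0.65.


Ast = rho * Ag = 0.033 * 196811 = 6494.763 mm2
phi*Pn = 0.65 * 0.80 * (0.85 * 25 * (196811 - 6494.763) + 420 * 6494.763) / 1000
= 3521.45 kN

3521.45


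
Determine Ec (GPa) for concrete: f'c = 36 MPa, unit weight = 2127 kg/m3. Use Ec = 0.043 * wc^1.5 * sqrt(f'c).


Ec = 0.043 * 2127^1.5 * sqrt(36) / 1000
= 25.31 GPa

25.31


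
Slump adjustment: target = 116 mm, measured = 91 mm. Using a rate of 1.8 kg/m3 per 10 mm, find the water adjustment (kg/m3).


Difference = 116 - 91 = 25 mm
Water adjustment = 25 * 1.8 / 10 = 4.5 kg/m3

4.5


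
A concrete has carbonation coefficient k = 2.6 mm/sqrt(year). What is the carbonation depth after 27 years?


depth = k * sqrt(t)
= 2.6 * sqrt(27)
= 13.51 mm

13.51


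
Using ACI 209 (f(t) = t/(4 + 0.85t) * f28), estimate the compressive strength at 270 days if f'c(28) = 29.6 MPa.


f(270) = 270 / (4 + 0.85 * 270) * 29.6
= 270 / 233.5 * 29.6
= 34.23 MPa

34.23


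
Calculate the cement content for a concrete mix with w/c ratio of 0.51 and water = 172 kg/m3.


Cement = water / (w/c)
= 172 / 0.51
= 337.3 kg/m3

337.3


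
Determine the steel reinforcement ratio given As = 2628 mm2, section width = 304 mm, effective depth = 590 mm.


rho = As / (b * d)
= 2628 / (304 * 590)
= 0.0147

0.0147


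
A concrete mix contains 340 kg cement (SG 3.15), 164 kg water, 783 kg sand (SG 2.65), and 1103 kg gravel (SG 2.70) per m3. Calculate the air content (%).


Vol cement = 340 / (3.15 * 1000) = 0.107937 m3
Vol water = 164 / 1000 = 0.164 m3
Vol sand = 783 / (2.65 * 1000) = 0.295472 m3
Vol gravel = 1103 / (2.70 * 1000) = 0.408519 m3
Total solid + water volume = 0.975927 m3
Air = (1 - 0.975927) * 100 = 2.41%

2.41


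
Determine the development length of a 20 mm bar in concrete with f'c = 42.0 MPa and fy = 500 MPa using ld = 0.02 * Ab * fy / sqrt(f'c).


Ab = pi * 20^2 / 4 = 314.159 mm2
ld = 0.02 * 314.159 * 500 / sqrt(42.0)
= 484.8 mm

484.8


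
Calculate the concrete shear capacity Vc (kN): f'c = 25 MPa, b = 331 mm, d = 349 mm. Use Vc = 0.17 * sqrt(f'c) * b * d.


Vc = 0.17 * sqrt(25) * 331 * 349 / 1000
= 98.19 kN

98.19


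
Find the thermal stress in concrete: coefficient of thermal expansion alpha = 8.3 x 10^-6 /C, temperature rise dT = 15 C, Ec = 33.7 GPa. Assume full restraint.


sigma = alpha * dT * Ec
= 8.3e-6 * 15 * 33.7 * 1000
= 4.196 MPa

4.196


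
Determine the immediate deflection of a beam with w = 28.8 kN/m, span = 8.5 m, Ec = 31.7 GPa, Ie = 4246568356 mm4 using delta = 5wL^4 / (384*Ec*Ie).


Convert: L = 8.5 m = 8500 mm, Ec = 31.7 GPa = 31700 MPa
delta = 5 * 28.8 * 8500^4 / (384 * 31700 * 4246568356)
= 14.54 mm

14.54


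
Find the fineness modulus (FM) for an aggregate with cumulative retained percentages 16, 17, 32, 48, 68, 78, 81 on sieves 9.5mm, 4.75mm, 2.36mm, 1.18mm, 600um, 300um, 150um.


FM = sum(cumulative % retained) / 100
= 340 / 100
= 3.4

3.4


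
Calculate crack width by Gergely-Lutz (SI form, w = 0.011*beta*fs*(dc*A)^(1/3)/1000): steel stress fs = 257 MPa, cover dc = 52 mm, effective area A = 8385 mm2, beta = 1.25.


w = 0.011 * beta * fs * (dc * A)^(1/3) / 1000
= 0.011 * 1.25 * 257 * (52 * 8385)^(1/3) / 1000
= 0.268 mm

0.268


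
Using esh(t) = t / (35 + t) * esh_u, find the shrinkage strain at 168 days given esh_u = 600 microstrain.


esh(168) = 168 / (35 + 168) * 600
= 168 / 203 * 600
= 496.6 microstrain

496.6


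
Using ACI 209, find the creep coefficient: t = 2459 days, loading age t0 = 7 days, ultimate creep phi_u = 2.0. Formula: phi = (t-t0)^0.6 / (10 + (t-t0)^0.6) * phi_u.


dt = 2459 - 7 = 2452
phi = 2452^0.6 / (10 + 2452^0.6) * 2.0
= 1.831

1.831


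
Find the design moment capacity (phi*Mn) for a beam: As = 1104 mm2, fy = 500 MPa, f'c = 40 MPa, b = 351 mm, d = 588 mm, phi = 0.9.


a = As * fy / (0.85 * f'c * b)
= 1104 * 500 / (0.85 * 40 * 351)
= 46.2544 mm
Mn = As * fy * (d - a/2) / 10^6
= 311.8098 kN-m
phi*Mn = 0.9 * 311.8098 = 280.63 kN-m

280.63


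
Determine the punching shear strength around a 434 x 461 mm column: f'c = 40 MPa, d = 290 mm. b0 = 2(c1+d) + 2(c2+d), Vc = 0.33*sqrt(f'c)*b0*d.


b0 = 2*(434 + 290) + 2*(461 + 290) = 2950 mm
Vc = 0.33 * sqrt(40) * 2950 * 290 / 1000
= 1785.52 kN

1785.52


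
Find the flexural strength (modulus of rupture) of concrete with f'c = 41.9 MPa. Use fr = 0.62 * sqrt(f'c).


fr = 0.62 * sqrt(41.9)
= 4.013 MPa

4.013


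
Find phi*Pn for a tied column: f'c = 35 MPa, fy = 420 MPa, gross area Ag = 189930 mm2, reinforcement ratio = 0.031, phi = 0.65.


Ast = rho * Ag = 0.031 * 189930 = 5887.83 mm2
phi*Pn = 0.65 * 0.80 * (0.85 * 35 * (189930 - 5887.83) + 420 * 5887.83) / 1000
= 4133.03 kN

4133.03


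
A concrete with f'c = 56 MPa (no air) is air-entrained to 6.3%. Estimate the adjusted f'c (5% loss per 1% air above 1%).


Strength loss = (6.3 - 1) * 5 = 26.5%
f'c = 56 * (1 - 26.5/100)
= 41.16 MPa

41.16


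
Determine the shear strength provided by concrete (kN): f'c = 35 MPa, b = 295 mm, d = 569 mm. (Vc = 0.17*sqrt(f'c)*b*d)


Vc = 0.17 * sqrt(35) * 295 * 569 / 1000
= 168.82 kN

168.82


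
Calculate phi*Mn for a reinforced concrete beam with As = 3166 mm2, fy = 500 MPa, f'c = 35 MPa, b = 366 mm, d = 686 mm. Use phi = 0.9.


a = As * fy / (0.85 * f'c * b)
= 3166 * 500 / (0.85 * 35 * 366)
= 145.3827 mm
Mn = As * fy * (d - a/2) / 10^6
= 970.8676 kN-m
phi*Mn = 0.9 * 970.8676 = 873.78 kN-m

873.78


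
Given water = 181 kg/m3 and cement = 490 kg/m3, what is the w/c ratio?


w/c = water / cement
w/c = 181 / 490 = 0.369

0.369


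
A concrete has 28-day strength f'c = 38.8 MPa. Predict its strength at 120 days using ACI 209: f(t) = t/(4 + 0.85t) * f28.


f(120) = 120 / (4 + 0.85 * 120) * 38.8
= 120 / 106.0 * 38.8
= 43.92 MPa

43.92


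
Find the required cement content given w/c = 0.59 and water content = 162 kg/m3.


Cement = water / (w/c)
= 162 / 0.59
= 274.6 kg/m3

274.6


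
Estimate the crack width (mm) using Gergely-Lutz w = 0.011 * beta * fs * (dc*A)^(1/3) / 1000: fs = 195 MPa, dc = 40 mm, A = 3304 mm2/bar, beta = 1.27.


w = 0.011 * beta * fs * (dc * A)^(1/3) / 1000
= 0.011 * 1.27 * 195 * (40 * 3304)^(1/3) / 1000
= 0.139 mm

0.139


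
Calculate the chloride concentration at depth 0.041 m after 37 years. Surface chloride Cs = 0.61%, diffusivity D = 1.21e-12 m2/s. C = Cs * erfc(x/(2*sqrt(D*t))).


t_seconds = 37 * 365.25 * 24 * 3600 = 1167631200.0 s
arg = 0.041 / (2 * sqrt(1.21e-12 * 1167631200.0))
= 0.5454
erfc(0.5454) = 0.4405
C = 0.61 * 0.4405 = 0.2687%

0.2687


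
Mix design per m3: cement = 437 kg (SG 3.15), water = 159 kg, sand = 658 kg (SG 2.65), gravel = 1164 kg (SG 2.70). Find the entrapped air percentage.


Vol cement = 437 / (3.15 * 1000) = 0.13873 m3
Vol water = 159 / 1000 = 0.159 m3
Vol sand = 658 / (2.65 * 1000) = 0.248302 m3
Vol gravel = 1164 / (2.70 * 1000) = 0.431111 m3
Total solid + water volume = 0.977143 m3
Air = (1 - 0.977143) * 100 = 2.29%

2.29


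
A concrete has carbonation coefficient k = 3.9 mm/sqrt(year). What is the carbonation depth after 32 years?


depth = k * sqrt(t)
= 3.9 * sqrt(32)
= 22.06 mm

22.06


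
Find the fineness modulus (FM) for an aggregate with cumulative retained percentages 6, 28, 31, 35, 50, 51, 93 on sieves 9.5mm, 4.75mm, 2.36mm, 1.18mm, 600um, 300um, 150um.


FM = sum(cumulative % retained) / 100
= 294 / 100
= 2.94

2.94


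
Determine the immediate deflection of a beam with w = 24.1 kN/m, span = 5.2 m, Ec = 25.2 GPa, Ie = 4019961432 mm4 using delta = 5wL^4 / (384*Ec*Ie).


Convert: L = 5.2 m = 5200 mm, Ec = 25.2 GPa = 25200 MPa
delta = 5 * 24.1 * 5200^4 / (384 * 25200 * 4019961432)
= 2.26 mm

2.26


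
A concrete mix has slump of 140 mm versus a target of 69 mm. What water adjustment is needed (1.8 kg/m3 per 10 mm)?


Difference = 69 - 140 = -71 mm
Water adjustment = -71 * 1.8 / 10 = -12.8 kg/m3

-12.8


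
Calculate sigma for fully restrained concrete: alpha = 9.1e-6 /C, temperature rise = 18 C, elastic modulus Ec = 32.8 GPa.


sigma = alpha * dT * Ec
= 9.1e-6 * 18 * 32.8 * 1000
= 5.373 MPa

5.373


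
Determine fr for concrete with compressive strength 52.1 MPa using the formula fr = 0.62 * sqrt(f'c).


fr = 0.62 * sqrt(52.1)
= 4.475 MPa

4.475


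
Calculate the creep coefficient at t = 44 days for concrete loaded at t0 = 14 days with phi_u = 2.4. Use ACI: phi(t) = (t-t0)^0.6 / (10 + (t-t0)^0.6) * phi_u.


dt = 44 - 14 = 30
phi = 30^0.6 / (10 + 30^0.6) * 2.4
= 1.044

1.044


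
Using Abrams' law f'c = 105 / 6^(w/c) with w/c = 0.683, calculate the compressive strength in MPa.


f'c = 105 / 6^0.683
= 105 / 3.4
= 30.88 MPa

30.88


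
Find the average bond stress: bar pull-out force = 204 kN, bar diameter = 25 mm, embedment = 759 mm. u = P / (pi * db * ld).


u = P / (pi * db * ld)
= 204 * 1000 / (pi * 25 * 759)
= 3.422 MPa

3.422


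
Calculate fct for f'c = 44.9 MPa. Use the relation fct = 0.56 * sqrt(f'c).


fct = 0.56 * sqrt(44.9)
= 0.56 * 6.701
= 3.752 MPa

3.752


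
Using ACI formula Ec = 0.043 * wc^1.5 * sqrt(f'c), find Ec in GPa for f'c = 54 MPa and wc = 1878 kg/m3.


Ec = 0.043 * 1878^1.5 * sqrt(54) / 1000
= 25.72 GPa

25.72


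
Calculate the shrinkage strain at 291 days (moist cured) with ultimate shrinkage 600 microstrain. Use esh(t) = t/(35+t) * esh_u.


esh(291) = 291 / (35 + 291) * 600
= 291 / 326 * 600
= 535.6 microstrain

535.6


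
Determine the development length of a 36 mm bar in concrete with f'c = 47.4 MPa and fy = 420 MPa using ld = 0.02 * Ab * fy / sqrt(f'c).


Ab = pi * 36^2 / 4 = 1017.876 mm2
ld = 0.02 * 1017.876 * 420 / sqrt(47.4)
= 1241.9 mm

1241.9


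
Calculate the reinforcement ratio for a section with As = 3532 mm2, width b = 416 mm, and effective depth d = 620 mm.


rho = As / (b * d)
= 3532 / (416 * 620)
= 0.0137

0.0137


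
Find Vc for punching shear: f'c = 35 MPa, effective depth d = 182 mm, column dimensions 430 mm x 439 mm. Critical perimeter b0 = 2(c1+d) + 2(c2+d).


b0 = 2*(430 + 182) + 2*(439 + 182) = 2466 mm
Vc = 0.33 * sqrt(35) * 2466 * 182 / 1000
= 876.22 kN

876.22


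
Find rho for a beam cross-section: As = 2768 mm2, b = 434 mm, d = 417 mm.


rho = As / (b * d)
= 2768 / (434 * 417)
= 0.0153

0.0153


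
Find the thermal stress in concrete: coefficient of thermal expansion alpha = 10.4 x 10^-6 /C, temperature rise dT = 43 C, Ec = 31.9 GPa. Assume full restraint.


sigma = alpha * dT * Ec
= 10.4e-6 * 43 * 31.9 * 1000
= 14.266 MPa

14.266


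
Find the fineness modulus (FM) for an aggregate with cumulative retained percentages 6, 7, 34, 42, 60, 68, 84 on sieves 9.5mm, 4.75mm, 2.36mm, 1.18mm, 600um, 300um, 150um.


FM = sum(cumulative % retained) / 100
= 301 / 100
= 3.01

3.01


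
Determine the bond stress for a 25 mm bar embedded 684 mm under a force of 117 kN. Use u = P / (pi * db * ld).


u = P / (pi * db * ld)
= 117 * 1000 / (pi * 25 * 684)
= 2.178 MPa

2.178


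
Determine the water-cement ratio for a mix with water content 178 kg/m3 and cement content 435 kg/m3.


w/c = water / cement
w/c = 178 / 435 = 0.409

0.409


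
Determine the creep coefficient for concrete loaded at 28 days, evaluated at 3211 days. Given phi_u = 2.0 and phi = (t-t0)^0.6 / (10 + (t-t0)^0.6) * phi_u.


dt = 3211 - 28 = 3183
phi = 3183^0.6 / (10 + 3183^0.6) * 2.0
= 1.853

1.853


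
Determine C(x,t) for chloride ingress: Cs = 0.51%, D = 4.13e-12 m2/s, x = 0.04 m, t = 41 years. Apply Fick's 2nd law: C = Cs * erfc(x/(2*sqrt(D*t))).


t_seconds = 41 * 365.25 * 24 * 3600 = 1293861600.0 s
arg = 0.04 / (2 * sqrt(4.13e-12 * 1293861600.0))
= 0.2736
erfc(0.2736) = 0.6988
C = 0.51 * 0.6988 = 0.3564%

0.3564


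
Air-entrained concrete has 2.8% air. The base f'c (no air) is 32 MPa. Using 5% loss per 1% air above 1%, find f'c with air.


Strength loss = (2.8 - 1) * 5 = 9.0%
f'c = 32 * (1 - 9.0/100)
= 29.12 MPa

29.12


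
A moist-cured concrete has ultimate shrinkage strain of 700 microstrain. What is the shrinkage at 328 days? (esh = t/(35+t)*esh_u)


esh(328) = 328 / (35 + 328) * 700
= 328 / 363 * 700
= 632.5 microstrain

632.5


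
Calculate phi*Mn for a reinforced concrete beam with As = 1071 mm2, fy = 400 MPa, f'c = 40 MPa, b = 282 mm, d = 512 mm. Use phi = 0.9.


a = As * fy / (0.85 * f'c * b)
= 1071 * 400 / (0.85 * 40 * 282)
= 44.6809 mm
Mn = As * fy * (d - a/2) / 10^6
= 209.7702 kN-m
phi*Mn = 0.9 * 209.7702 = 188.79 kN-m

188.79


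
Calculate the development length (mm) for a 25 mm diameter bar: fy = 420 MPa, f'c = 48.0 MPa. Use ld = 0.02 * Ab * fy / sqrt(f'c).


Ab = pi * 25^2 / 4 = 490.874 mm2
ld = 0.02 * 490.874 * 420 / sqrt(48.0)
= 595.2 mm

595.2


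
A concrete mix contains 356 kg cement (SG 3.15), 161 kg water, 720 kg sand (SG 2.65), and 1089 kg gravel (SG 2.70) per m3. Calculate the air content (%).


Vol cement = 356 / (3.15 * 1000) = 0.113016 m3
Vol water = 161 / 1000 = 0.161 m3
Vol sand = 720 / (2.65 * 1000) = 0.271698 m3
Vol gravel = 1089 / (2.70 * 1000) = 0.403333 m3
Total solid + water volume = 0.949047 m3
Air = (1 - 0.949047) * 100 = 5.1%

5.1


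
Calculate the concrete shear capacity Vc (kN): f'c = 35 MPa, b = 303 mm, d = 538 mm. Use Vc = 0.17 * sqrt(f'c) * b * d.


Vc = 0.17 * sqrt(35) * 303 * 538 / 1000
= 163.95 kN

163.95


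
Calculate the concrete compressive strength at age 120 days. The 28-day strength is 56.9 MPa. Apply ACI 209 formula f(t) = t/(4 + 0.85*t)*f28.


f(120) = 120 / (4 + 0.85 * 120) * 56.9
= 120 / 106.0 * 56.9
= 64.42 MPa

64.42


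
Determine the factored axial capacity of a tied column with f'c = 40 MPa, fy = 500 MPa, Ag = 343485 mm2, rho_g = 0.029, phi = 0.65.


Ast = rho * Ag = 0.029 * 343485 = 9961.065 mm2
phi*Pn = 0.65 * 0.80 * (0.85 * 40 * (343485 - 9961.065) + 500 * 9961.065) / 1000
= 8486.58 kN

8486.58


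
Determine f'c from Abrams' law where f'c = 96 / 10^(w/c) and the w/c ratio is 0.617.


f'c = 96 / 10^0.617
= 96 / 4.14
= 23.19 MPa

23.19


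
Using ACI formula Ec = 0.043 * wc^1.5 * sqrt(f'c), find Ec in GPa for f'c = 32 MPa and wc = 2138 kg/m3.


Ec = 0.043 * 2138^1.5 * sqrt(32) / 1000
= 24.05 GPa

24.05


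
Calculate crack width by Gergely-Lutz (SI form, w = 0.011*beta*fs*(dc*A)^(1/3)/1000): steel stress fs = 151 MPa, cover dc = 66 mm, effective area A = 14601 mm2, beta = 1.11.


w = 0.011 * beta * fs * (dc * A)^(1/3) / 1000
= 0.011 * 1.11 * 151 * (66 * 14601)^(1/3) / 1000
= 0.182 mm

0.182


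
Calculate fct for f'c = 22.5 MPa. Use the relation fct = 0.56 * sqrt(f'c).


fct = 0.56 * sqrt(22.5)
= 0.56 * 4.743
= 2.656 MPa

2.656


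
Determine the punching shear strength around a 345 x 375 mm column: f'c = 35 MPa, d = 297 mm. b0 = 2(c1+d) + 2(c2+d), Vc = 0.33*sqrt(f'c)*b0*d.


b0 = 2*(345 + 297) + 2*(375 + 297) = 2628 mm
Vc = 0.33 * sqrt(35) * 2628 * 297 / 1000
= 1523.81 kN

1523.81


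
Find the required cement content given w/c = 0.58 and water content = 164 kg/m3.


Cement = water / (w/c)
= 164 / 0.58
= 282.8 kg/m3

282.8


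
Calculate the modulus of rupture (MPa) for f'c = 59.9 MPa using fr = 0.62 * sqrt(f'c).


fr = 0.62 * sqrt(59.9)
= 4.798 MPa

4.798


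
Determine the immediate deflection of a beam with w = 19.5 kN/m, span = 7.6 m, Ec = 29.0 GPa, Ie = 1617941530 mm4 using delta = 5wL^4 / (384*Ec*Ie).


Convert: L = 7.6 m = 7600 mm, Ec = 29.0 GPa = 29000 MPa
delta = 5 * 19.5 * 7600^4 / (384 * 29000 * 1617941530)
= 18.05 mm

18.05


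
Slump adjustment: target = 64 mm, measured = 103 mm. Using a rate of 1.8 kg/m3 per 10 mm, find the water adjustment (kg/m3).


Difference = 64 - 103 = -39 mm
Water adjustment = -39 * 1.8 / 10 = -7.0 kg/m3

-7.0


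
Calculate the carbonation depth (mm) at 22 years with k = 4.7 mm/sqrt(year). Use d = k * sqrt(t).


depth = k * sqrt(t)
= 4.7 * sqrt(22)
= 22.04 mm

22.04


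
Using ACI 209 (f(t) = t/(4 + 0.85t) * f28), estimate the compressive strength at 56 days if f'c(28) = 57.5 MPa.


f(56) = 56 / (4 + 0.85 * 56) * 57.5
= 56 / 51.6 * 57.5
= 62.4 MPa

62.4


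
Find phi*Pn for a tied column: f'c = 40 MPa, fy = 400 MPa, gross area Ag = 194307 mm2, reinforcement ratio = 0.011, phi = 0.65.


Ast = rho * Ag = 0.011 * 194307 = 2137.377 mm2
phi*Pn = 0.65 * 0.80 * (0.85 * 40 * (194307 - 2137.377) + 400 * 2137.377) / 1000
= 3842.13 kN

3842.13


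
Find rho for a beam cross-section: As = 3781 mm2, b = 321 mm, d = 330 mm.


rho = As / (b * d)
= 3781 / (321 * 330)
= 0.0357

0.0357


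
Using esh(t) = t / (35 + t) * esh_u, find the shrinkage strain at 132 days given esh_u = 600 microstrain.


esh(132) = 132 / (35 + 132) * 600
= 132 / 167 * 600
= 474.3 microstrain

474.3


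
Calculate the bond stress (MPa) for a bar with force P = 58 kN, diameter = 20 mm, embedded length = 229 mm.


u = P / (pi * db * ld)
= 58 * 1000 / (pi * 20 * 229)
= 4.031 MPa

4.031


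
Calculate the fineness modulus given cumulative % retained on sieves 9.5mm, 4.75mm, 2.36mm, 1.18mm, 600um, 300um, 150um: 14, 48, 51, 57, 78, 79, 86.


FM = sum(cumulative % retained) / 100
= 413 / 100
= 4.13

4.13


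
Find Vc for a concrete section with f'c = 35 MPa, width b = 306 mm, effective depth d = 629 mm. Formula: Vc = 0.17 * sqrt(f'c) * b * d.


Vc = 0.17 * sqrt(35) * 306 * 629 / 1000
= 193.58 kN

193.58


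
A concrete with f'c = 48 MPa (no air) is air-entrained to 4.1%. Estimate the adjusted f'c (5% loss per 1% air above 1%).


Strength loss = (4.1 - 1) * 5 = 15.5%
f'c = 48 * (1 - 15.5/100)
= 40.56 MPa

40.56


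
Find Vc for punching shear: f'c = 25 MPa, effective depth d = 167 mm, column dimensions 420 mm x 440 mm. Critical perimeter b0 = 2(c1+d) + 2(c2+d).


b0 = 2*(420 + 167) + 2*(440 + 167) = 2388 mm
Vc = 0.33 * sqrt(25) * 2388 * 167 / 1000
= 658.01 kN

658.01


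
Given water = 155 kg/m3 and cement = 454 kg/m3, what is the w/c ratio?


w/c = water / cement
w/c = 155 / 454 = 0.341

0.341


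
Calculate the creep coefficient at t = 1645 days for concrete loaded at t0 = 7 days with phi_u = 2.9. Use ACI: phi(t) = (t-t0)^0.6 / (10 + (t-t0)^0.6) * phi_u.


dt = 1645 - 7 = 1638
phi = 1638^0.6 / (10 + 1638^0.6) * 2.9
= 2.594

2.594


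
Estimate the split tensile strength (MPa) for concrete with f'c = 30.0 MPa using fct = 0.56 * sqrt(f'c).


fct = 0.56 * sqrt(30.0)
= 0.56 * 5.477
= 3.067 MPa

3.067


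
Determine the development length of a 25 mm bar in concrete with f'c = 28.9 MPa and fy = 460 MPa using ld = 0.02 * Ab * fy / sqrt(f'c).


Ab = pi * 25^2 / 4 = 490.874 mm2
ld = 0.02 * 490.874 * 460 / sqrt(28.9)
= 840.1 mm

840.1


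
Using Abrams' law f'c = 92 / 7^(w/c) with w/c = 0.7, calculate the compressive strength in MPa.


f'c = 92 / 7^0.7
= 92 / 3.905
= 23.56 MPa

23.56


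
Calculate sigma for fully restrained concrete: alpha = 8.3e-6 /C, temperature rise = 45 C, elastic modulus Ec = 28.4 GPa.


sigma = alpha * dT * Ec
= 8.3e-6 * 45 * 28.4 * 1000
= 10.607 MPa

10.607


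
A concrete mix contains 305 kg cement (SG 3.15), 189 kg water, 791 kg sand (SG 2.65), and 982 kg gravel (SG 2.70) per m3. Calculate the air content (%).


Vol cement = 305 / (3.15 * 1000) = 0.096825 m3
Vol water = 189 / 1000 = 0.189 m3
Vol sand = 791 / (2.65 * 1000) = 0.298491 m3
Vol gravel = 982 / (2.70 * 1000) = 0.363704 m3
Total solid + water volume = 0.94802 m3
Air = (1 - 0.94802) * 100 = 5.2%

5.2


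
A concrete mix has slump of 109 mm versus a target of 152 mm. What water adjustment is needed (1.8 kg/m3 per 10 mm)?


Difference = 152 - 109 = 43 mm
Water adjustment = 43 * 1.8 / 10 = 7.7 kg/m3

7.7


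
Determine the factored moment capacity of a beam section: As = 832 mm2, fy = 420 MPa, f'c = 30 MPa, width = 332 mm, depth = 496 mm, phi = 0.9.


a = As * fy / (0.85 * f'c * b)
= 832 * 420 / (0.85 * 30 * 332)
= 41.2757 mm
Mn = As * fy * (d - a/2) / 10^6
= 166.1106 kN-m
phi*Mn = 0.9 * 166.1106 = 149.5 kN-m

149.5


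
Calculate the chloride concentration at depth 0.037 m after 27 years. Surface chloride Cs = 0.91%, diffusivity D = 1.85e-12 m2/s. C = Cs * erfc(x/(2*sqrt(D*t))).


t_seconds = 27 * 365.25 * 24 * 3600 = 852055200.0 s
arg = 0.037 / (2 * sqrt(1.85e-12 * 852055200.0))
= 0.466
erfc(0.466) = 0.5099
C = 0.91 * 0.5099 = 0.464%

0.464


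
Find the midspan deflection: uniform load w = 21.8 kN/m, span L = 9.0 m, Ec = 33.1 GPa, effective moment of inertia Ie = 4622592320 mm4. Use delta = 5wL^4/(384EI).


Convert: L = 9.0 m = 9000 mm, Ec = 33.1 GPa = 33100 MPa
delta = 5 * 21.8 * 9000^4 / (384 * 33100 * 4622592320)
= 12.17 mm

12.17


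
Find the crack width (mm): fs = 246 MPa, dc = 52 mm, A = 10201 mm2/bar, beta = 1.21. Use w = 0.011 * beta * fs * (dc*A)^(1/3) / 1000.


w = 0.011 * beta * fs * (dc * A)^(1/3) / 1000
= 0.011 * 1.21 * 246 * (52 * 10201)^(1/3) / 1000
= 0.265 mm

0.265


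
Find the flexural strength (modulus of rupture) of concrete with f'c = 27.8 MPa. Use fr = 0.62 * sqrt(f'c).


fr = 0.62 * sqrt(27.8)
= 3.269 MPa

3.269


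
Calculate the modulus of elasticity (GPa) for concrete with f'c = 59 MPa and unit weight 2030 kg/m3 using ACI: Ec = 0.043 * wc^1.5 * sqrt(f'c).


Ec = 0.043 * 2030^1.5 * sqrt(59) / 1000
= 30.21 GPa

30.21


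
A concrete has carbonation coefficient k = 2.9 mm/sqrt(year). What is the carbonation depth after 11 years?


depth = k * sqrt(t)
= 2.9 * sqrt(11)
= 9.62 mm

9.62


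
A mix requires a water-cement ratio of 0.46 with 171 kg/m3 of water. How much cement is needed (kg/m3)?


Cement = water / (w/c)
= 171 / 0.46
= 371.7 kg/m3

371.7


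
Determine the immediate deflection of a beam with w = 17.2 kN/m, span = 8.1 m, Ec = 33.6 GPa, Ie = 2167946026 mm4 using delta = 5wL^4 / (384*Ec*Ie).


Convert: L = 8.1 m = 8100 mm, Ec = 33.6 GPa = 33600 MPa
delta = 5 * 17.2 * 8100^4 / (384 * 33600 * 2167946026)
= 13.23 mm

13.23


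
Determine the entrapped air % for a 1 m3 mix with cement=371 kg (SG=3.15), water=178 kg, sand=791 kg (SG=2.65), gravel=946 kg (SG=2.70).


Vol cement = 371 / (3.15 * 1000) = 0.117778 m3
Vol water = 178 / 1000 = 0.178 m3
Vol sand = 791 / (2.65 * 1000) = 0.298491 m3
Vol gravel = 946 / (2.70 * 1000) = 0.35037 m3
Total solid + water volume = 0.944639 m3
Air = (1 - 0.944639) * 100 = 5.54%

5.54


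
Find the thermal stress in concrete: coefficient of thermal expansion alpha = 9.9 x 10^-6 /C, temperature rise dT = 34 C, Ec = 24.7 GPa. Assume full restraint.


sigma = alpha * dT * Ec
= 9.9e-6 * 34 * 24.7 * 1000
= 8.314 MPa

8.314


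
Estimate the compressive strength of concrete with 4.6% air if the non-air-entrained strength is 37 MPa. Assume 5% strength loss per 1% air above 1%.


Strength loss = (4.6 - 1) * 5 = 18.0%
f'c = 37 * (1 - 18.0/100)
= 30.34 MPa

30.34


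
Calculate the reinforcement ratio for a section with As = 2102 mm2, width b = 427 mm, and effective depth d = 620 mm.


rho = As / (b * d)
= 2102 / (427 * 620)
= 0.0079

0.0079


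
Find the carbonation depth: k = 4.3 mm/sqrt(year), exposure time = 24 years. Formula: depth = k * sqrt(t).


depth = k * sqrt(t)
= 4.3 * sqrt(24)
= 21.07 mm

21.07


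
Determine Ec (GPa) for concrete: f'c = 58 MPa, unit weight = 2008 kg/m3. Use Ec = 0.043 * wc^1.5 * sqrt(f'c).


Ec = 0.043 * 2008^1.5 * sqrt(58) / 1000
= 29.47 GPa

29.47


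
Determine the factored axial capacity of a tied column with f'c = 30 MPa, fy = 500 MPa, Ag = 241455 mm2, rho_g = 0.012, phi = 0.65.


Ast = rho * Ag = 0.012 * 241455 = 2897.46 mm2
phi*Pn = 0.65 * 0.80 * (0.85 * 30 * (241455 - 2897.46) + 500 * 2897.46) / 1000
= 3916.61 kN

3916.61


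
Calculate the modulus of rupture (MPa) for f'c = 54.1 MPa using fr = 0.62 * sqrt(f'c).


fr = 0.62 * sqrt(54.1)
= 4.56 MPa

4.56


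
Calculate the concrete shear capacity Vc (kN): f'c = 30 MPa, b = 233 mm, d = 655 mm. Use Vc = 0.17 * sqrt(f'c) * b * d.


Vc = 0.17 * sqrt(30) * 233 * 655 / 1000
= 142.1 kN

142.1


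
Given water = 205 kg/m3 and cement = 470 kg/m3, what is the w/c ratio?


w/c = water / cement
w/c = 205 / 470 = 0.436

0.436


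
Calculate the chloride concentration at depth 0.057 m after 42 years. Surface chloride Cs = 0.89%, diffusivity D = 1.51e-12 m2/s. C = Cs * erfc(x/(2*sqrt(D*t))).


t_seconds = 42 * 365.25 * 24 * 3600 = 1325419200.0 s
arg = 0.057 / (2 * sqrt(1.51e-12 * 1325419200.0))
= 0.6371
erfc(0.6371) = 0.3676
C = 0.89 * 0.3676 = 0.3272%

0.3272


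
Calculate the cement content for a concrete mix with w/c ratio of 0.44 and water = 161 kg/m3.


Cement = water / (w/c)
= 161 / 0.44
= 365.9 kg/m3

365.9


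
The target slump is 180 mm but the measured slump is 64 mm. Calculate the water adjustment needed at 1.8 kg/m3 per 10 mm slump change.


Difference = 180 - 64 = 116 mm
Water adjustment = 116 * 1.8 / 10 = 20.9 kg/m3

20.9


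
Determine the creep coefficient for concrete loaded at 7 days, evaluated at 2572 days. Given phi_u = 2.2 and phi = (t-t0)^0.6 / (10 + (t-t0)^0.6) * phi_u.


dt = 2572 - 7 = 2565
phi = 2565^0.6 / (10 + 2565^0.6) * 2.2
= 2.018

2.018


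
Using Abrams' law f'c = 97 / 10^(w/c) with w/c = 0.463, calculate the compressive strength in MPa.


f'c = 97 / 10^0.463
= 97 / 2.904
= 33.4 MPa

33.4


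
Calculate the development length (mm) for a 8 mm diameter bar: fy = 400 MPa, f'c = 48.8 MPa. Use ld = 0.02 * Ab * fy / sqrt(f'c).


Ab = pi * 8^2 / 4 = 50.265 mm2
ld = 0.02 * 50.265 * 400 / sqrt(48.8)
= 57.6 mm

57.6


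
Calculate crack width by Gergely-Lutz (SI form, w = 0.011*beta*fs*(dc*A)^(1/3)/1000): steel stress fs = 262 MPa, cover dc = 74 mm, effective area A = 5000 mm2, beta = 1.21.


w = 0.011 * beta * fs * (dc * A)^(1/3) / 1000
= 0.011 * 1.21 * 262 * (74 * 5000)^(1/3) / 1000
= 0.25 mm

0.25


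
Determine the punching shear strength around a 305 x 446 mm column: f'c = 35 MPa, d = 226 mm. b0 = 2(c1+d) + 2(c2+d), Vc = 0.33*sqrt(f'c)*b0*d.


b0 = 2*(305 + 226) + 2*(446 + 226) = 2406 mm
Vc = 0.33 * sqrt(35) * 2406 * 226 / 1000
= 1061.58 kN

1061.58


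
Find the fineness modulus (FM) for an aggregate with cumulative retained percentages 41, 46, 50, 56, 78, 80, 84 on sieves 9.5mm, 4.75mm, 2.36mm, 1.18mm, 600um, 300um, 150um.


FM = sum(cumulative % retained) / 100
= 435 / 100
= 4.35

4.35


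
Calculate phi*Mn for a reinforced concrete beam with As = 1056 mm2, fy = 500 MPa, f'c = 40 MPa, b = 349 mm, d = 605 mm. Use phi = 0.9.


a = As * fy / (0.85 * f'c * b)
= 1056 * 500 / (0.85 * 40 * 349)
= 44.4969 mm
Mn = As * fy * (d - a/2) / 10^6
= 307.6928 kN-m
phi*Mn = 0.9 * 307.6928 = 276.92 kN-m

276.92


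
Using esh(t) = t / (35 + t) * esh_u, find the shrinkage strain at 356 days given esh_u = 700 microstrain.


esh(356) = 356 / (35 + 356) * 700
= 356 / 391 * 700
= 637.3 microstrain

637.3


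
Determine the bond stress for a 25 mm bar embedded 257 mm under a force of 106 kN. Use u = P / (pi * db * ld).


u = P / (pi * db * ld)
= 106 * 1000 / (pi * 25 * 257)
= 5.251 MPa

5.251


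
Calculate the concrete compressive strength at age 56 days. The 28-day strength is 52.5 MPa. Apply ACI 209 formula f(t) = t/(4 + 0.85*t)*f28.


f(56) = 56 / (4 + 0.85 * 56) * 52.5
= 56 / 51.6 * 52.5
= 56.98 MPa

56.98


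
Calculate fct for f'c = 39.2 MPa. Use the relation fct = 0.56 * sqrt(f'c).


fct = 0.56 * sqrt(39.2)
= 0.56 * 6.261
= 3.506 MPa

3.506


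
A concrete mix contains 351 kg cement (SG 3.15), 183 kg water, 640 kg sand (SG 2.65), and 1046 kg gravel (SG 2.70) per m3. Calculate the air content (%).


Vol cement = 351 / (3.15 * 1000) = 0.111429 m3
Vol water = 183 / 1000 = 0.183 m3
Vol sand = 640 / (2.65 * 1000) = 0.241509 m3
Vol gravel = 1046 / (2.70 * 1000) = 0.387407 m3
Total solid + water volume = 0.923345 m3
Air = (1 - 0.923345) * 100 = 7.67%

7.67


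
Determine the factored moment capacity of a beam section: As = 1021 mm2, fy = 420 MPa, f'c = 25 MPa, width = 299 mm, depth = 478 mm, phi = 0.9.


a = As * fy / (0.85 * f'c * b)
= 1021 * 420 / (0.85 * 25 * 299)
= 67.4909 mm
Mn = As * fy * (d - a/2) / 10^6
= 190.5052 kN-m
phi*Mn = 0.9 * 190.5052 = 171.45 kN-m

171.45


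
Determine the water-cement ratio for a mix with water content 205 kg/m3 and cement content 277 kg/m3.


w/c = water / cement
w/c = 205 / 277 = 0.74

0.74


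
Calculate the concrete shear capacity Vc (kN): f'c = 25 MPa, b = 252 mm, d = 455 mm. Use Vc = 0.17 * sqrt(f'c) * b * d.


Vc = 0.17 * sqrt(25) * 252 * 455 / 1000
= 97.46 kN

97.46


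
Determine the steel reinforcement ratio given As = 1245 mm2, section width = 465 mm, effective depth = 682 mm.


rho = As / (b * d)
= 1245 / (465 * 682)
= 0.0039

0.0039


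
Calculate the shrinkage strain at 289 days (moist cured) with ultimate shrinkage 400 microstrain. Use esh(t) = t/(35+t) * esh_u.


esh(289) = 289 / (35 + 289) * 400
= 289 / 324 * 400
= 356.8 microstrain

356.8


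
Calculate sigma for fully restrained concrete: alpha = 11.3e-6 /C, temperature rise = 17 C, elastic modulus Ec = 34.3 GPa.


sigma = alpha * dT * Ec
= 11.3e-6 * 17 * 34.3 * 1000
= 6.589 MPa

6.589


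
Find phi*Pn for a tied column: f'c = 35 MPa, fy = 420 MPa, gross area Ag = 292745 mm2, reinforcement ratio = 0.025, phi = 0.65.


Ast = rho * Ag = 0.025 * 292745 = 7318.625 mm2
phi*Pn = 0.65 * 0.80 * (0.85 * 35 * (292745 - 7318.625) + 420 * 7318.625) / 1000
= 6013.93 kN

6013.93


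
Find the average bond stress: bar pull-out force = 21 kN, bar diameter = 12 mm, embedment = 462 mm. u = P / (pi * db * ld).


u = P / (pi * db * ld)
= 21 * 1000 / (pi * 12 * 462)
= 1.206 MPa

1.206


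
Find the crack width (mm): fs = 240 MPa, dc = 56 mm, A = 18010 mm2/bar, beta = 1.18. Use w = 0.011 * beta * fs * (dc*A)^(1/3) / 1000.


w = 0.011 * beta * fs * (dc * A)^(1/3) / 1000
= 0.011 * 1.18 * 240 * (56 * 18010)^(1/3) / 1000
= 0.312 mm

0.312


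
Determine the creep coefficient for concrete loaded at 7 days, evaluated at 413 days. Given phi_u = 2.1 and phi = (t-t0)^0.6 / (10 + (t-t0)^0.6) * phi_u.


dt = 413 - 7 = 406
phi = 406^0.6 / (10 + 406^0.6) * 2.1
= 1.651

1.651


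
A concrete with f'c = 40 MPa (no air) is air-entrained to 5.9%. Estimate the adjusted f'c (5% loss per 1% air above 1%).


Strength loss = (5.9 - 1) * 5 = 24.5%
f'c = 40 * (1 - 24.5/100)
= 30.2 MPa

30.2


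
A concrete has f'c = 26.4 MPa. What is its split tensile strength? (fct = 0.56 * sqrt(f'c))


fct = 0.56 * sqrt(26.4)
= 0.56 * 5.138
= 2.877 MPa

2.877


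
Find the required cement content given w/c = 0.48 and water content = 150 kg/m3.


Cement = water / (w/c)
= 150 / 0.48
= 312.5 kg/m3

312.5


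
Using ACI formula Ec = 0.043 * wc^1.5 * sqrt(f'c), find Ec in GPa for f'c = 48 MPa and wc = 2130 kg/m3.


Ec = 0.043 * 2130^1.5 * sqrt(48) / 1000
= 29.29 GPa

29.29


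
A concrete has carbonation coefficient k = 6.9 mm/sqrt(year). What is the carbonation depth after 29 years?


depth = k * sqrt(t)
= 6.9 * sqrt(29)
= 37.16 mm

37.16


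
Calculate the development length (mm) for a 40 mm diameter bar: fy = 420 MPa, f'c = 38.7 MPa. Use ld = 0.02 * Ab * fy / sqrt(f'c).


Ab = pi * 40^2 / 4 = 1256.637 mm2
ld = 0.02 * 1256.637 * 420 / sqrt(38.7)
= 1696.8 mm

1696.8


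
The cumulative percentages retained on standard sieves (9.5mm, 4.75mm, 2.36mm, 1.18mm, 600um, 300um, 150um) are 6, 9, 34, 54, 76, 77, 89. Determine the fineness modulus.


FM = sum(cumulative % retained) / 100
= 345 / 100
= 3.45

3.45


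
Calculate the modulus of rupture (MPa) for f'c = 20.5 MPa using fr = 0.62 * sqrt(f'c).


fr = 0.62 * sqrt(20.5)
= 2.807 MPa

2.807


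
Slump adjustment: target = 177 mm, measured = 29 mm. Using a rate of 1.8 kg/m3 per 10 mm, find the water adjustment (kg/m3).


Difference = 177 - 29 = 148 mm
Water adjustment = 148 * 1.8 / 10 = 26.6 kg/m3

26.6


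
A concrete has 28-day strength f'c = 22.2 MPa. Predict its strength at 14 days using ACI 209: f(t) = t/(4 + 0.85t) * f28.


f(14) = 14 / (4 + 0.85 * 14) * 22.2
= 14 / 15.9 * 22.2
= 19.55 MPa

19.55


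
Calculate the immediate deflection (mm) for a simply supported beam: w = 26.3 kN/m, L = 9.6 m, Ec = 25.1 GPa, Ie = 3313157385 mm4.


Convert: L = 9.6 m = 9600 mm, Ec = 25.1 GPa = 25100 MPa
delta = 5 * 26.3 * 9600^4 / (384 * 25100 * 3313157385)
= 34.98 mm

34.98


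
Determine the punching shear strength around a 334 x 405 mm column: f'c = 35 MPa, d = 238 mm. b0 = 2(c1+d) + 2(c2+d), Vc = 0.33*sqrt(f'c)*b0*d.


b0 = 2*(334 + 238) + 2*(405 + 238) = 2430 mm
Vc = 0.33 * sqrt(35) * 2430 * 238 / 1000
= 1129.1 kN

1129.1


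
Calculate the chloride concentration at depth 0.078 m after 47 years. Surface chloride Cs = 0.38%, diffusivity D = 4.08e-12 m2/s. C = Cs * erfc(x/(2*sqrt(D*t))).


t_seconds = 47 * 365.25 * 24 * 3600 = 1483207200.0 s
arg = 0.078 / (2 * sqrt(4.08e-12 * 1483207200.0))
= 0.5013
erfc(0.5013) = 0.4783
C = 0.38 * 0.4783 = 0.1818%

0.1818


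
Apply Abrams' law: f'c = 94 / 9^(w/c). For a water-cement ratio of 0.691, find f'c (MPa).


f'c = 94 / 9^0.691
= 94 / 4.564
= 20.59 MPa

20.59


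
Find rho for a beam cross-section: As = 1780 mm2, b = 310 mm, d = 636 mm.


rho = As / (b * d)
= 1780 / (310 * 636)
= 0.009

0.009


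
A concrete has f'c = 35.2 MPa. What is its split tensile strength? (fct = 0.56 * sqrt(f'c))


fct = 0.56 * sqrt(35.2)
= 0.56 * 5.933
= 3.322 MPa

3.322


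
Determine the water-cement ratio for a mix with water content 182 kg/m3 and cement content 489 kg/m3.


w/c = water / cement
w/c = 182 / 489 = 0.372

0.372


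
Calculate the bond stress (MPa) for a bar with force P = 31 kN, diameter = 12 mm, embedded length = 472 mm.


u = P / (pi * db * ld)
= 31 * 1000 / (pi * 12 * 472)
= 1.742 MPa

1.742


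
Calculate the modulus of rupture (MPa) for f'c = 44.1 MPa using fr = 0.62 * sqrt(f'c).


fr = 0.62 * sqrt(44.1)
= 4.117 MPa

4.117


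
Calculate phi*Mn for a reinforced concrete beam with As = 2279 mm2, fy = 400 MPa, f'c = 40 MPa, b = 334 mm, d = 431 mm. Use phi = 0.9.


a = As * fy / (0.85 * f'c * b)
= 2279 * 400 / (0.85 * 40 * 334)
= 80.2747 mm
Mn = As * fy * (d - a/2) / 10^6
= 356.3104 kN-m
phi*Mn = 0.9 * 356.3104 = 320.68 kN-m

320.68


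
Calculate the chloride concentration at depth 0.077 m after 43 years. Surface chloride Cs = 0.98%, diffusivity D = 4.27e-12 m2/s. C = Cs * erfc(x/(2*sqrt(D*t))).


t_seconds = 43 * 365.25 * 24 * 3600 = 1356976800.0 s
arg = 0.077 / (2 * sqrt(4.27e-12 * 1356976800.0))
= 0.5058
erfc(0.5058) = 0.4744
C = 0.98 * 0.4744 = 0.4649%

0.4649


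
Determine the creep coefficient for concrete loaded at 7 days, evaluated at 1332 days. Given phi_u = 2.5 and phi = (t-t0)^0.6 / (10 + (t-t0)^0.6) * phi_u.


dt = 1332 - 7 = 1325
phi = 1325^0.6 / (10 + 1325^0.6) * 2.5
= 2.205

2.205


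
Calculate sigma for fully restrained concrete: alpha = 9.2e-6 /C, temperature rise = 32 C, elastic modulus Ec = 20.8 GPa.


sigma = alpha * dT * Ec
= 9.2e-6 * 32 * 20.8 * 1000
= 6.124 MPa

6.124


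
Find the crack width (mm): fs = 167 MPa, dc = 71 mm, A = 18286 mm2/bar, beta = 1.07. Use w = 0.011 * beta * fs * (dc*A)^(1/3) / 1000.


w = 0.011 * beta * fs * (dc * A)^(1/3) / 1000
= 0.011 * 1.07 * 167 * (71 * 18286)^(1/3) / 1000
= 0.214 mm

0.214


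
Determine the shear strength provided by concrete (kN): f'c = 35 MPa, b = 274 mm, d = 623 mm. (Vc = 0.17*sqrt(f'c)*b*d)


Vc = 0.17 * sqrt(35) * 274 * 623 / 1000
= 171.68 kN

171.68


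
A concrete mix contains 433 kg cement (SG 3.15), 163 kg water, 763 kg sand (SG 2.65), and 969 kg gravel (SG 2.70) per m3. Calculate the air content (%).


Vol cement = 433 / (3.15 * 1000) = 0.13746 m3
Vol water = 163 / 1000 = 0.163 m3
Vol sand = 763 / (2.65 * 1000) = 0.287925 m3
Vol gravel = 969 / (2.70 * 1000) = 0.358889 m3
Total solid + water volume = 0.947274 m3
Air = (1 - 0.947274) * 100 = 5.27%

5.27


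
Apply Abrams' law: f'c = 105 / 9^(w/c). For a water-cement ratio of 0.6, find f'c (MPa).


f'c = 105 / 9^0.6
= 105 / 3.737
= 28.1 MPa

28.1


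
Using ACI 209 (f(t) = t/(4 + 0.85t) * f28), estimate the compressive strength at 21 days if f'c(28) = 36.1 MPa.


f(21) = 21 / (4 + 0.85 * 21) * 36.1
= 21 / 21.85 * 36.1
= 34.7 MPa

34.7


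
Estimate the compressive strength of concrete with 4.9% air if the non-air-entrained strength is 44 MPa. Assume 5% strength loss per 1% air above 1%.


Strength loss = (4.9 - 1) * 5 = 19.5%
f'c = 44 * (1 - 19.5/100)
= 35.42 MPa

35.42


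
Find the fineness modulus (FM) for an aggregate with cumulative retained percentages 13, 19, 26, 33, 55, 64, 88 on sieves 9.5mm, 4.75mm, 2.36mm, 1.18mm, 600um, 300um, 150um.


FM = sum(cumulative % retained) / 100
= 298 / 100
= 2.98

2.98


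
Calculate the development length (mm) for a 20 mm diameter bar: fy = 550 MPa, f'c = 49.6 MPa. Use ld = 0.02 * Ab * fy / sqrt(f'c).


Ab = pi * 20^2 / 4 = 314.159 mm2
ld = 0.02 * 314.159 * 550 / sqrt(49.6)
= 490.7 mm

490.7


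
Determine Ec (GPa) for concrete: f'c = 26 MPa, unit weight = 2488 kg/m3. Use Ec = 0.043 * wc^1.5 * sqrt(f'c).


Ec = 0.043 * 2488^1.5 * sqrt(26) / 1000
= 27.21 GPa

27.21


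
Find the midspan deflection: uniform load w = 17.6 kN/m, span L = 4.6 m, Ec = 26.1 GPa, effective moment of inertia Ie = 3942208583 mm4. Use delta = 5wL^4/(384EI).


Convert: L = 4.6 m = 4600 mm, Ec = 26.1 GPa = 26100 MPa
delta = 5 * 17.6 * 4600^4 / (384 * 26100 * 3942208583)
= 1.0 mm

1.0


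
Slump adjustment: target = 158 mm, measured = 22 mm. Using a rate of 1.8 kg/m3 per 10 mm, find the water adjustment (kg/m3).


Difference = 158 - 22 = 136 mm
Water adjustment = 136 * 1.8 / 10 = 24.5 kg/m3

24.5


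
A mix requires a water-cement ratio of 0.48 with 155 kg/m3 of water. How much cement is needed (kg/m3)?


Cement = water / (w/c)
= 155 / 0.48
= 322.9 kg/m3

322.9
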